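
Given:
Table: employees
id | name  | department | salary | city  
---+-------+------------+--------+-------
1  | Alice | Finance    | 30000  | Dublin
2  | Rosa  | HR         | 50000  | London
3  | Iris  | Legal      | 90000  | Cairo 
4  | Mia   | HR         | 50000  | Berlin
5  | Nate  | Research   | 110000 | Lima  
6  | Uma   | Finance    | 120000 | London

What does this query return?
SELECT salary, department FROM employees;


Projecting columns: salary, department

6 rows:
30000, Finance
50000, HR
90000, Legal
50000, HR
110000, Research
120000, Finance


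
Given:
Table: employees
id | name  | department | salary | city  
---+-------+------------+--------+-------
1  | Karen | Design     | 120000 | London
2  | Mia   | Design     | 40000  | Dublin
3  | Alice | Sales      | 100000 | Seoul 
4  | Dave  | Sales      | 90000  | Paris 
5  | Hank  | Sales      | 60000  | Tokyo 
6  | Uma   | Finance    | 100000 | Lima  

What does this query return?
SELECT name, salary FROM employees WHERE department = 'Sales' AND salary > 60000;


Filtering: department = 'Sales' AND salary > 60000
Matching: 2 rows

2 rows:
Alice, 100000
Dave, 90000


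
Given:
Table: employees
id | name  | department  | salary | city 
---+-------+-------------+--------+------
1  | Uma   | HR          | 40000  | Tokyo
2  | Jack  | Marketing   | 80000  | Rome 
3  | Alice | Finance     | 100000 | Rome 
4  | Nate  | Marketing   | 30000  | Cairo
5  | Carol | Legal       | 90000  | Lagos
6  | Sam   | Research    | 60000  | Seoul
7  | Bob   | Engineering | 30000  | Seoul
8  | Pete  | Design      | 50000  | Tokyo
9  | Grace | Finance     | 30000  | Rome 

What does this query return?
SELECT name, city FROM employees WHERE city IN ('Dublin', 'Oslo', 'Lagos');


Filtering: city IN ('Dublin', 'Oslo', 'Lagos')
Matching: 1 rows

1 rows:
Carol, Lagos


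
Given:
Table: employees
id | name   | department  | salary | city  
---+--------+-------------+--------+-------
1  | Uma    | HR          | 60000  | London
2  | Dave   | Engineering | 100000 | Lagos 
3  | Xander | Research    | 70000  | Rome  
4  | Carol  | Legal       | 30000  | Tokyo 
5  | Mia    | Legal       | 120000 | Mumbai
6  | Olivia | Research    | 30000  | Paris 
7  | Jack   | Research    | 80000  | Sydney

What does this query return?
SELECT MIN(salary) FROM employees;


Salaries: 60000, 100000, 70000, 30000, 120000, 30000, 80000
MIN = 30000

30000


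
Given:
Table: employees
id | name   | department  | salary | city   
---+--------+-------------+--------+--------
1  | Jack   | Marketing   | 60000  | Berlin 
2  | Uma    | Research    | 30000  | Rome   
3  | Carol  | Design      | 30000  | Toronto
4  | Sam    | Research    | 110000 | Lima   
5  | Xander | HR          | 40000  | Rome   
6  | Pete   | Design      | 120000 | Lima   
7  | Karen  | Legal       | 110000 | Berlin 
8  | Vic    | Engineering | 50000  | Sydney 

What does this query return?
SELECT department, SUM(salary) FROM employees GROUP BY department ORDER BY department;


Summing salary within each department:
  Design: 30000 + 120000 = 150000
  Engineering: 50000 = 50000
  HR: 40000 = 40000
  Legal: 110000 = 110000
  Marketing: 60000 = 60000
  Research: 30000 + 110000 = 140000


6 groups:
Design, 150000
Engineering, 50000
HR, 40000
Legal, 110000
Marketing, 60000
Research, 140000


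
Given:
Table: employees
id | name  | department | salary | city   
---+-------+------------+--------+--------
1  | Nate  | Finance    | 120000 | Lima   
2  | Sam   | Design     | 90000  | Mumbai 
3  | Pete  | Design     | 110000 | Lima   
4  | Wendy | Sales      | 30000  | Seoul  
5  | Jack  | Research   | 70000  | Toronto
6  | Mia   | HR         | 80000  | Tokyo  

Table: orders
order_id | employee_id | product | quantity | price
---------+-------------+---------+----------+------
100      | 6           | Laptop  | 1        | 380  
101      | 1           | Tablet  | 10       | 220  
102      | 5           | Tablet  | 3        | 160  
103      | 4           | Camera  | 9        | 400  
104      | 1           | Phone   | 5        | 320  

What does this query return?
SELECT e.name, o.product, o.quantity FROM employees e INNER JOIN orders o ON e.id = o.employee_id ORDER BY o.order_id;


Joining employees.id = orders.employee_id:
  employee Mia (id=6) -> order Laptop
  employee Nate (id=1) -> order Tablet
  employee Jack (id=5) -> order Tablet
  employee Wendy (id=4) -> order Camera
  employee Nate (id=1) -> order Phone


5 rows:
Mia, Laptop, 1
Nate, Tablet, 10
Jack, Tablet, 3
Wendy, Camera, 9
Nate, Phone, 5


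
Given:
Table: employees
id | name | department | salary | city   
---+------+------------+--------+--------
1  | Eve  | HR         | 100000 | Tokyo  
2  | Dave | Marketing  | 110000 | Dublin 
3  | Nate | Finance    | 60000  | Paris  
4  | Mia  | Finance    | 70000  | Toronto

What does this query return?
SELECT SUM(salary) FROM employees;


SUM(salary) = 100000 + 110000 + 60000 + 70000 = 340000

340000


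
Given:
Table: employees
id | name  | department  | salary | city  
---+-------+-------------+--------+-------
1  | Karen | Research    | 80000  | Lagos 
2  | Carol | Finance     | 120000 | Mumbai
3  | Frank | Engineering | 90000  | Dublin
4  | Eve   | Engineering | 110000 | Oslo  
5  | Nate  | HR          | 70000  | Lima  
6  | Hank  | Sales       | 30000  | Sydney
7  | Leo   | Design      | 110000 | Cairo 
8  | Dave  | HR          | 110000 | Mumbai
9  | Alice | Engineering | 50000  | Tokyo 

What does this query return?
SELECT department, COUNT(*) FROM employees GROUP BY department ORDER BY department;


Assigning each row to its department group:
  Karen -> Research
  Carol -> Finance
  Frank -> Engineering
  Eve -> Engineering
  Nate -> HR
  Hank -> Sales
  Leo -> Design
  Dave -> HR
  Alice -> Engineering


6 groups:
Design, 1
Engineering, 3
Finance, 1
HR, 2
Research, 1
Sales, 1


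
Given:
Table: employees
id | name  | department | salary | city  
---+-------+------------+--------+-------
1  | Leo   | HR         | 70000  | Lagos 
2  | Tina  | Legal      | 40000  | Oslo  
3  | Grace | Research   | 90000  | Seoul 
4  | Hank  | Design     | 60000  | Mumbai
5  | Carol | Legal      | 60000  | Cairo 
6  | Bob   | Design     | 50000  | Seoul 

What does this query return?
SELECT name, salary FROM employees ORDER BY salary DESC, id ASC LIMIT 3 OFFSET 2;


Sort by salary DESC (id ASC tiebreak), then skip 2 and take 3
Rows 3 through 5

3 rows:
Hank, 60000
Carol, 60000
Bob, 50000


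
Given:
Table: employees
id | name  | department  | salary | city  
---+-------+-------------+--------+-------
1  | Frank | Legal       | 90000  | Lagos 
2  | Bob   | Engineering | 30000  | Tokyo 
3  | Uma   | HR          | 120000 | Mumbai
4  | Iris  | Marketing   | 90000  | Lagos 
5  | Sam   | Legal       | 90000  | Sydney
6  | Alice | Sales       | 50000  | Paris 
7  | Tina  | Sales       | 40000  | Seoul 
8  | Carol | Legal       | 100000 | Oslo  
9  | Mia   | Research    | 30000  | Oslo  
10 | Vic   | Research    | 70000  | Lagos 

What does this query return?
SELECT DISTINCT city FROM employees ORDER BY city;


All 'city' values (row order): Lagos, Tokyo, Mumbai, Lagos, Sydney, Paris, Seoul, Oslo, Oslo, Lagos
Removing duplicates leaves 7 unique value(s).

7 values:
Lagos
Mumbai
Oslo
Paris
Seoul
Sydney
Tokyo


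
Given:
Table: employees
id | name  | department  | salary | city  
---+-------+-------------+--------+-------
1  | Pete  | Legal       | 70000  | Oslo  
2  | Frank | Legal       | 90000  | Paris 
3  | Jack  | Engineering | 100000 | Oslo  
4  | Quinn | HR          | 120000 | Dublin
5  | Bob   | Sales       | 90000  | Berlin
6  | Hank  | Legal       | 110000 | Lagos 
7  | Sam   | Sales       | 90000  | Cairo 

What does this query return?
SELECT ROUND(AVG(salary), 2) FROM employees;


SUM(salary) = 670000
COUNT = 7
ROUND(AVG, 2) = ROUND(670000 / 7, 2) = 95714.29

95714.29


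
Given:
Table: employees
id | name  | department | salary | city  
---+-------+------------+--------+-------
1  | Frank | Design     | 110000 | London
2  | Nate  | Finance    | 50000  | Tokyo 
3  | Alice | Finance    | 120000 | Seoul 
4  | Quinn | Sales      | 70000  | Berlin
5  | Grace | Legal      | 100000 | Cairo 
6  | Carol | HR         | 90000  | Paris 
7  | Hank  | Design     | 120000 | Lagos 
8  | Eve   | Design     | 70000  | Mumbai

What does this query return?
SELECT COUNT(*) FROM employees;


COUNT(*) counts all rows

8


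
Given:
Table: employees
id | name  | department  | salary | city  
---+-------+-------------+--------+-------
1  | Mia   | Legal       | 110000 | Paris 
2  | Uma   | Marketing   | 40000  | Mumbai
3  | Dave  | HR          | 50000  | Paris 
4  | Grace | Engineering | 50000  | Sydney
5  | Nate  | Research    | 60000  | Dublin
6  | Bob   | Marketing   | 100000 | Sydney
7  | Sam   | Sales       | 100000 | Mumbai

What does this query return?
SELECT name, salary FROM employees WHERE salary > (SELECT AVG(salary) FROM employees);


Subquery: AVG(salary) = 72857.14
Filtering: salary > 72857.14
  Mia (110000) -> MATCH
  Bob (100000) -> MATCH
  Sam (100000) -> MATCH


3 rows:
Mia, 110000
Bob, 100000
Sam, 100000


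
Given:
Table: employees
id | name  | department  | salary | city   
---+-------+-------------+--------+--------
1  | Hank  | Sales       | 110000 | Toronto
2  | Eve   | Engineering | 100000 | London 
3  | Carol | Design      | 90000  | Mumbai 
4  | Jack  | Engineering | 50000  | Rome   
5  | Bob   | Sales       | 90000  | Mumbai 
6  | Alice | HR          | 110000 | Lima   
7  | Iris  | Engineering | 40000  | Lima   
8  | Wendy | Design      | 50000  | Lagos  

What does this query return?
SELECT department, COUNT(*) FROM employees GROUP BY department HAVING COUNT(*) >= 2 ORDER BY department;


Groups with count >= 2:
  Design: 2 -> PASS
  Engineering: 3 -> PASS
  Sales: 2 -> PASS
  HR: 1 -> filtered out


3 groups:
Design, 2
Engineering, 3
Sales, 2


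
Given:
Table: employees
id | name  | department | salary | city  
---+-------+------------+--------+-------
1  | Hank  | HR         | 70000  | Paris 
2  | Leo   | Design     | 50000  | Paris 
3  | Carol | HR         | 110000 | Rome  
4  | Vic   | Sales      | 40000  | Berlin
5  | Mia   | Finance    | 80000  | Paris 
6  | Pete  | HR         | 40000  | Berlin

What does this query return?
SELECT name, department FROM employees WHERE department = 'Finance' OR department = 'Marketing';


Filtering: department = 'Finance' OR 'Marketing'
Matching: 1 rows

1 rows:
Mia, Finance


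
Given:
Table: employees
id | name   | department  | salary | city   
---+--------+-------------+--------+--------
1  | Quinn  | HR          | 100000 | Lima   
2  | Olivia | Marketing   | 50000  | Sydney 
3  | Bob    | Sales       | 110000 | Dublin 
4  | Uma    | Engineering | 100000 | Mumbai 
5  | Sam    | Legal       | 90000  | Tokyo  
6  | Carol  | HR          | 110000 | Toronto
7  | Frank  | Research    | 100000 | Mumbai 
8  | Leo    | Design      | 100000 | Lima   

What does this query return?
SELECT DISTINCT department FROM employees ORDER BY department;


All 'department' values (row order): HR, Marketing, Sales, Engineering, Legal, HR, Research, Design
Removing duplicates leaves 7 unique value(s).

7 values:
Design
Engineering
HR
Legal
Marketing
Research
Sales


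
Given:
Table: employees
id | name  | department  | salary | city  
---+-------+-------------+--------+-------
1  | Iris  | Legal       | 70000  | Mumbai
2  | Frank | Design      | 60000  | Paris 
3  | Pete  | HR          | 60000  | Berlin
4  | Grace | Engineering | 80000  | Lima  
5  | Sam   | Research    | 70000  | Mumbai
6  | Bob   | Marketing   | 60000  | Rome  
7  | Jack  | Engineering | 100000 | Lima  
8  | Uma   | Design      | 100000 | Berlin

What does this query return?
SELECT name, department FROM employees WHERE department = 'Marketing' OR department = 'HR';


Filtering: department = 'Marketing' OR 'HR'
Matching: 2 rows

2 rows:
Pete, HR
Bob, Marketing


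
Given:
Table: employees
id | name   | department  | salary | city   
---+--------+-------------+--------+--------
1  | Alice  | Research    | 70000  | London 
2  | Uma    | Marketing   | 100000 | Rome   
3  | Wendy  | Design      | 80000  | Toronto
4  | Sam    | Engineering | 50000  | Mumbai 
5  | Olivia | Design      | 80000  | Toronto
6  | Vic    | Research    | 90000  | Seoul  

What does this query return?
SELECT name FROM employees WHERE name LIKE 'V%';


LIKE 'V%' matches names starting with 'V'
Matching: 1

1 rows:
Vic


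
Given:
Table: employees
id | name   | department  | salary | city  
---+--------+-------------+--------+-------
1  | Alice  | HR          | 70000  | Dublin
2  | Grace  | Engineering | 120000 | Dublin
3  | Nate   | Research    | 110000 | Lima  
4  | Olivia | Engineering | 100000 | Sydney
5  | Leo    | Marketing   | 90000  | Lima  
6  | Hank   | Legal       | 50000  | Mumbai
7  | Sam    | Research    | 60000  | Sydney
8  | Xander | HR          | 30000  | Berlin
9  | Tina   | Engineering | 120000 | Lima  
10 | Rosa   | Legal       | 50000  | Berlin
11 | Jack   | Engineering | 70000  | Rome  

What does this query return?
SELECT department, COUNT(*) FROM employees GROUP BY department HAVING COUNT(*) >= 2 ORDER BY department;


Groups with count >= 2:
  Engineering: 4 -> PASS
  HR: 2 -> PASS
  Legal: 2 -> PASS
  Research: 2 -> PASS
  Marketing: 1 -> filtered out


4 groups:
Engineering, 4
HR, 2
Legal, 2
Research, 2


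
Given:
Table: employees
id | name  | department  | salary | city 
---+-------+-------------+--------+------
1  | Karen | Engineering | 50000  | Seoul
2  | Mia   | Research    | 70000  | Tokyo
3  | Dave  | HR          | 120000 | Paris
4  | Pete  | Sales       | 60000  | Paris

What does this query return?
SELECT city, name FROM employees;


Projecting columns: city, name

4 rows:
Seoul, Karen
Tokyo, Mia
Paris, Dave
Paris, Pete


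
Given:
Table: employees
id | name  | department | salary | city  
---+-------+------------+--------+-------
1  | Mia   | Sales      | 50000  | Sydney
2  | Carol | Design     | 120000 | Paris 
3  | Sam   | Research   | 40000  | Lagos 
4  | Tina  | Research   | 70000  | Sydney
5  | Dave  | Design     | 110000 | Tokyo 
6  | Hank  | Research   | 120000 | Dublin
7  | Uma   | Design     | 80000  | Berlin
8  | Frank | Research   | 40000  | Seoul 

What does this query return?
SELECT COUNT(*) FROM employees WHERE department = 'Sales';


Counting rows where department = 'Sales'
  Mia -> MATCH


1


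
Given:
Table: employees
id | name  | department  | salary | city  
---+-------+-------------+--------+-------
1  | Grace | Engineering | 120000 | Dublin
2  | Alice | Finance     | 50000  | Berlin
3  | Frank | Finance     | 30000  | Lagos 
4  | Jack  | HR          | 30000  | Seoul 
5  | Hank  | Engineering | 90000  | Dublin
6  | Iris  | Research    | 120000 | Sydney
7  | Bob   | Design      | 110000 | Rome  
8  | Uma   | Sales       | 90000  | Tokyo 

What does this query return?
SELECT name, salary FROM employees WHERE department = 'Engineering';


Filtering: department = 'Engineering'
Matching rows: 2

2 rows:
Grace, 120000
Hank, 90000


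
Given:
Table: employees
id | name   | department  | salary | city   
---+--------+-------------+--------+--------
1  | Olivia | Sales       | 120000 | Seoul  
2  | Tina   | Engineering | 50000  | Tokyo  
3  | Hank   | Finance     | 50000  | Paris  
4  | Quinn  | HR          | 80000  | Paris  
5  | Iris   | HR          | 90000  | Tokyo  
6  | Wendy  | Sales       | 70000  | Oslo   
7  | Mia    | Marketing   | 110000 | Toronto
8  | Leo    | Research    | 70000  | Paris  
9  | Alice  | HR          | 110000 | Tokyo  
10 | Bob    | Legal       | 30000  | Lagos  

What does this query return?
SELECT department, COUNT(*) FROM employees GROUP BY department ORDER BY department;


Assigning each row to its department group:
  Olivia -> Sales
  Tina -> Engineering
  Hank -> Finance
  Quinn -> HR
  Iris -> HR
  Wendy -> Sales
  Mia -> Marketing
  Leo -> Research
  Alice -> HR
  Bob -> Legal


7 groups:
Engineering, 1
Finance, 1
HR, 3
Legal, 1
Marketing, 1
Research, 1
Sales, 2


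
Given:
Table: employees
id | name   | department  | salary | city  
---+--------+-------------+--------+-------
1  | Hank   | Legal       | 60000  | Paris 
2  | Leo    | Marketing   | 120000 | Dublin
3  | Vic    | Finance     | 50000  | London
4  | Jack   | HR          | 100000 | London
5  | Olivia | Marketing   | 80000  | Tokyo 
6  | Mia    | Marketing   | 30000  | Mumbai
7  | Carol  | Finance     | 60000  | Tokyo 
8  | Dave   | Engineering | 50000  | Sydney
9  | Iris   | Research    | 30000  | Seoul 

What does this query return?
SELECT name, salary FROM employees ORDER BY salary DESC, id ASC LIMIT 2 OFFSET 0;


Sort by salary DESC (id ASC tiebreak), then skip 0 and take 2
Rows 1 through 2

2 rows:
Leo, 120000
Jack, 100000


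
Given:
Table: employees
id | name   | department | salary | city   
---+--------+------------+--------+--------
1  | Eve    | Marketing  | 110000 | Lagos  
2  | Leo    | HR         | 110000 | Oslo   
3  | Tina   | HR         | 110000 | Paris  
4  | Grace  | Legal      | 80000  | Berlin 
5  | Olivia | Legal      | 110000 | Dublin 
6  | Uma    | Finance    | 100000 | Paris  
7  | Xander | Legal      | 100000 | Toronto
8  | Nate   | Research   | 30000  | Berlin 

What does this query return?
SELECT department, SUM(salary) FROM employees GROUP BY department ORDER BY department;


Summing salary within each department:
  Finance: 100000 = 100000
  HR: 110000 + 110000 = 220000
  Legal: 80000 + 110000 + 100000 = 290000
  Marketing: 110000 = 110000
  Research: 30000 = 30000


5 groups:
Finance, 100000
HR, 220000
Legal, 290000
Marketing, 110000
Research, 30000


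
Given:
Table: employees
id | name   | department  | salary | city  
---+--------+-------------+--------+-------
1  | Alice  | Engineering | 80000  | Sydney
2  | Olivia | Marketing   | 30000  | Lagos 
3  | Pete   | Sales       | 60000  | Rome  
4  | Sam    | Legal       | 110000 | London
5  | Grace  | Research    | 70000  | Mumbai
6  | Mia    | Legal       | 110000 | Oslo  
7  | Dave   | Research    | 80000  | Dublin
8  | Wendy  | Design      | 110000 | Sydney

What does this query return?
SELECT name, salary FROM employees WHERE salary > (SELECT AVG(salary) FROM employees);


Subquery: AVG(salary) = 81250.0
Filtering: salary > 81250.0
  Sam (110000) -> MATCH
  Mia (110000) -> MATCH
  Wendy (110000) -> MATCH


3 rows:
Sam, 110000
Mia, 110000
Wendy, 110000


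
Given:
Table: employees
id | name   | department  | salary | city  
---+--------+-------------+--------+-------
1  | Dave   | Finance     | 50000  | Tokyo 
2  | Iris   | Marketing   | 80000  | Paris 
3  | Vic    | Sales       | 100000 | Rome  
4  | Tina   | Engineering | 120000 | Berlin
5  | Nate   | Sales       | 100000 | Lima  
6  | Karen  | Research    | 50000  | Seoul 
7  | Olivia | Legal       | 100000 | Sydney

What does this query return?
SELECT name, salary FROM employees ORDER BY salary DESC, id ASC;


Sorting by salary DESC, then id ASC for ties

7 rows:
Tina, 120000
Vic, 100000
Nate, 100000
Olivia, 100000
Iris, 80000
Dave, 50000
Karen, 50000


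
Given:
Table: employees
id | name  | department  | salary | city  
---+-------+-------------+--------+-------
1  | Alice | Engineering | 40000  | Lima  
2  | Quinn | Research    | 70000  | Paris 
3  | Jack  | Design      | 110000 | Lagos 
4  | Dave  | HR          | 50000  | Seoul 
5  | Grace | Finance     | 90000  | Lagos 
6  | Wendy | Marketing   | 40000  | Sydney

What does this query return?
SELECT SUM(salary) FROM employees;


SUM(salary) = 40000 + 70000 + 110000 + 50000 + 90000 + 40000 = 400000

400000


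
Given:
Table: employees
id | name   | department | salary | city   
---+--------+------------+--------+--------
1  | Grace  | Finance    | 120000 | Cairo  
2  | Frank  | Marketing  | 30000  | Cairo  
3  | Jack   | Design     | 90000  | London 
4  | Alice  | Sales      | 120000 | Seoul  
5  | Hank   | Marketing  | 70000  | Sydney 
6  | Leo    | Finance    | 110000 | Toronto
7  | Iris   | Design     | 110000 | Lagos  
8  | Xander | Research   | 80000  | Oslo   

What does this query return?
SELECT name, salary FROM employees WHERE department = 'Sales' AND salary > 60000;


Filtering: department = 'Sales' AND salary > 60000
Matching: 1 rows

1 rows:
Alice, 120000


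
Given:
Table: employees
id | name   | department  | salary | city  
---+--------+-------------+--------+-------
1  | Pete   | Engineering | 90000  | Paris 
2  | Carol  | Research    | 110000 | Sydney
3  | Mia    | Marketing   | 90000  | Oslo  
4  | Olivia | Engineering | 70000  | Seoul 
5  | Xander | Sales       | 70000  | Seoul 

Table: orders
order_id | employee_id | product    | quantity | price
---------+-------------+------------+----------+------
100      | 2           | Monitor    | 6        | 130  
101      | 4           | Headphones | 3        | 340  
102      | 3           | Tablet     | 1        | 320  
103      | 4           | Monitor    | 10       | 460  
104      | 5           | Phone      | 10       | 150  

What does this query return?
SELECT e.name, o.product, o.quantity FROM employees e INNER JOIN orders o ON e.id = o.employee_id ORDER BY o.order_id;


Joining employees.id = orders.employee_id:
  employee Carol (id=2) -> order Monitor
  employee Olivia (id=4) -> order Headphones
  employee Mia (id=3) -> order Tablet
  employee Olivia (id=4) -> order Monitor
  employee Xander (id=5) -> order Phone


5 rows:
Carol, Monitor, 6
Olivia, Headphones, 3
Mia, Tablet, 1
Olivia, Monitor, 10
Xander, Phone, 10


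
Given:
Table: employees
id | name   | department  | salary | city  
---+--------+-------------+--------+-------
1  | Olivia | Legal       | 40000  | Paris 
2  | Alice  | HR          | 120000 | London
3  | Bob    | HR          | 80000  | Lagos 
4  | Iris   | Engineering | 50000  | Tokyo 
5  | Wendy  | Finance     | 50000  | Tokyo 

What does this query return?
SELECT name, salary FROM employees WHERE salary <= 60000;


Filtering: salary <= 60000
Matching: 3 rows

3 rows:
Olivia, 40000
Iris, 50000
Wendy, 50000


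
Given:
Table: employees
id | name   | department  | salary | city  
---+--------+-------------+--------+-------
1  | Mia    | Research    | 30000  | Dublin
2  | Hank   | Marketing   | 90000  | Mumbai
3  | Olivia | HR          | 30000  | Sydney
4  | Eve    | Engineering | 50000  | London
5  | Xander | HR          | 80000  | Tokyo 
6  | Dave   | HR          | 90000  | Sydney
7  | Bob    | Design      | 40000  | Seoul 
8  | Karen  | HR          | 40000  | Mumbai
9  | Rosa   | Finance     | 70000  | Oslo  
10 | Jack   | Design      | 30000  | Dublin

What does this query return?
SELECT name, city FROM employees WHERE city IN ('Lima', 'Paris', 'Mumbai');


Filtering: city IN ('Lima', 'Paris', 'Mumbai')
Matching: 2 rows

2 rows:
Hank, Mumbai
Karen, Mumbai


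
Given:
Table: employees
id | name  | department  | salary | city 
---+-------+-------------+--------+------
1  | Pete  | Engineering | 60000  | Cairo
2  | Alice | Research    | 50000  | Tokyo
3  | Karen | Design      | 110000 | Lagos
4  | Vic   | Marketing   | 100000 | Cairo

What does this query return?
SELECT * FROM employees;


SELECT * returns all 4 rows with all columns

4 rows:
1, Pete, Engineering, 60000, Cairo
2, Alice, Research, 50000, Tokyo
3, Karen, Design, 110000, Lagos
4, Vic, Marketing, 100000, Cairo


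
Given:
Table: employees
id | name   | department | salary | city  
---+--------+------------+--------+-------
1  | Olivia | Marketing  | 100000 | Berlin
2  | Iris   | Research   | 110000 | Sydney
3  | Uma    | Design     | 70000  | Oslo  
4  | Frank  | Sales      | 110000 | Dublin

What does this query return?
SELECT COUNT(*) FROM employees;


COUNT(*) counts all rows

4


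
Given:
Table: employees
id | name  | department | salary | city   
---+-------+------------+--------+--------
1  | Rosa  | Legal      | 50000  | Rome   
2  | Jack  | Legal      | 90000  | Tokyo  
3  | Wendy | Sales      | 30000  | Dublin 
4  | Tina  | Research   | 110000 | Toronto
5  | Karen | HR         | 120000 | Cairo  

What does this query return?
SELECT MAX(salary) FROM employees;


Salaries: 50000, 90000, 30000, 110000, 120000
MAX = 120000

120000


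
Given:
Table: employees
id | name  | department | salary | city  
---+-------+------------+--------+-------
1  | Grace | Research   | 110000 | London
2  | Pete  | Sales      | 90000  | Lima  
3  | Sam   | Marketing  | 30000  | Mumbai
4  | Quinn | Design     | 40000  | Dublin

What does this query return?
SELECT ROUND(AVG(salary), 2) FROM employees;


SUM(salary) = 270000
COUNT = 4
ROUND(AVG, 2) = ROUND(270000 / 4, 2) = 67500.0

67500.0


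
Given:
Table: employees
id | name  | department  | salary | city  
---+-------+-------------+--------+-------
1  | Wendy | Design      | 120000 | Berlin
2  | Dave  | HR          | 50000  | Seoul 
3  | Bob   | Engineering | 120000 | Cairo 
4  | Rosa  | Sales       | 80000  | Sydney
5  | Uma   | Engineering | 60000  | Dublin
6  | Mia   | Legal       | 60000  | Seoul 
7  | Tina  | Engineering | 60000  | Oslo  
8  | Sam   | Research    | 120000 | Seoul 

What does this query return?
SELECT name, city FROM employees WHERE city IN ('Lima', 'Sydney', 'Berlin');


Filtering: city IN ('Lima', 'Sydney', 'Berlin')
Matching: 2 rows

2 rows:
Wendy, Berlin
Rosa, Sydney


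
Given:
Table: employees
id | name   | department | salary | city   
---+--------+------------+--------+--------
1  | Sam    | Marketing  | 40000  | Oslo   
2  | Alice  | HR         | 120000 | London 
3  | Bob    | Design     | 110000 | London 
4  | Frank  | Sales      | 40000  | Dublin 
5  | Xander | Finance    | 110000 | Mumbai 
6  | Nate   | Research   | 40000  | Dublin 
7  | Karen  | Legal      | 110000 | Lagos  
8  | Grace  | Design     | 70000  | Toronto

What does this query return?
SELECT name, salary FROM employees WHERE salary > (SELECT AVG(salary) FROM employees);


Subquery: AVG(salary) = 80000.0
Filtering: salary > 80000.0
  Alice (120000) -> MATCH
  Bob (110000) -> MATCH
  Xander (110000) -> MATCH
  Karen (110000) -> MATCH


4 rows:
Alice, 120000
Bob, 110000
Xander, 110000
Karen, 110000


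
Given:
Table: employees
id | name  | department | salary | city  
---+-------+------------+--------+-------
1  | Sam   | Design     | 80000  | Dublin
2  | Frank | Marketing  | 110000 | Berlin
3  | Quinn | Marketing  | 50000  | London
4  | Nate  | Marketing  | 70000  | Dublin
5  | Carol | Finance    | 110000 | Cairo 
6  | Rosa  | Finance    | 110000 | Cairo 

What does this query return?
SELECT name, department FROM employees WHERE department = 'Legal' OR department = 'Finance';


Filtering: department = 'Legal' OR 'Finance'
Matching: 2 rows

2 rows:
Carol, Finance
Rosa, Finance


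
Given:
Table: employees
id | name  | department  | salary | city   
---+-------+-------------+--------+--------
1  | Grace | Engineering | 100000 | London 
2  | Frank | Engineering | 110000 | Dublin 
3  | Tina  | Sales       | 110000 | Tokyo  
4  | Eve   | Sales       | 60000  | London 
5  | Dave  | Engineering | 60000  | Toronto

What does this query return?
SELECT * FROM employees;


SELECT * returns all 5 rows with all columns

5 rows:
1, Grace, Engineering, 100000, London
2, Frank, Engineering, 110000, Dublin
3, Tina, Sales, 110000, Tokyo
4, Eve, Sales, 60000, London
5, Dave, Engineering, 60000, Toronto


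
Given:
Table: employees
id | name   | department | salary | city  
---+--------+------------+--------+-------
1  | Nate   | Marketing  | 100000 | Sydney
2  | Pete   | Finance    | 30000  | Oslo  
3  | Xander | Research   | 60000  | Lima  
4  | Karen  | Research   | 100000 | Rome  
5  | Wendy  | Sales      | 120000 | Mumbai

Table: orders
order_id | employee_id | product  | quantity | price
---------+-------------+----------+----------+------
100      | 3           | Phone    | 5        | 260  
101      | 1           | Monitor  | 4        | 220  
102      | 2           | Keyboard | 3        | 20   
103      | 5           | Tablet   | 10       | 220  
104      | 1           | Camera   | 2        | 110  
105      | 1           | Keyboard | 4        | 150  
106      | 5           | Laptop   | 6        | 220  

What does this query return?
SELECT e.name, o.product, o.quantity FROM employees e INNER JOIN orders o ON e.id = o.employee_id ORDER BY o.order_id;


Joining employees.id = orders.employee_id:
  employee Xander (id=3) -> order Phone
  employee Nate (id=1) -> order Monitor
  employee Pete (id=2) -> order Keyboard
  employee Wendy (id=5) -> order Tablet
  employee Nate (id=1) -> order Camera
  employee Nate (id=1) -> order Keyboard
  employee Wendy (id=5) -> order Laptop


7 rows:
Xander, Phone, 5
Nate, Monitor, 4
Pete, Keyboard, 3
Wendy, Tablet, 10
Nate, Camera, 2
Nate, Keyboard, 4
Wendy, Laptop, 6


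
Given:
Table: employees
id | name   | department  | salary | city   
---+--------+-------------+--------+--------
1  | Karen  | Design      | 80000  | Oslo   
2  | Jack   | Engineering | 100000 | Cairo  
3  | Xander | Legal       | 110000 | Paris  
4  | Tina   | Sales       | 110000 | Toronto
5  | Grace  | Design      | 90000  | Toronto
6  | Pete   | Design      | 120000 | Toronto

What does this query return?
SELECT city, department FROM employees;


Projecting columns: city, department

6 rows:
Oslo, Design
Cairo, Engineering
Paris, Legal
Toronto, Sales
Toronto, Design
Toronto, Design


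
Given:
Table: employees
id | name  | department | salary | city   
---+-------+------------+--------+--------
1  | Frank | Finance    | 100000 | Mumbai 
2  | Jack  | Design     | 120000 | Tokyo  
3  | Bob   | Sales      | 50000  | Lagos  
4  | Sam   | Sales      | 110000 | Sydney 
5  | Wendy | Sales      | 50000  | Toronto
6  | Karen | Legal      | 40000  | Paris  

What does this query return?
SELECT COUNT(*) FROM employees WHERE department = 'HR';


Counting rows where department = 'HR'


0


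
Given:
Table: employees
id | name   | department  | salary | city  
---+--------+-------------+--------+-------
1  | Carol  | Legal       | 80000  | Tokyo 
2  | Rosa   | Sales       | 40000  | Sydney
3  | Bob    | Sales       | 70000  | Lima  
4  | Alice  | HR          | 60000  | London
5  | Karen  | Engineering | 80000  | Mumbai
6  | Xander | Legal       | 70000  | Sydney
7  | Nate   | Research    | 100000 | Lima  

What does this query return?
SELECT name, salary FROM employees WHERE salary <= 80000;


Filtering: salary <= 80000
Matching: 6 rows

6 rows:
Carol, 80000
Rosa, 40000
Bob, 70000
Alice, 60000
Karen, 80000
Xander, 70000


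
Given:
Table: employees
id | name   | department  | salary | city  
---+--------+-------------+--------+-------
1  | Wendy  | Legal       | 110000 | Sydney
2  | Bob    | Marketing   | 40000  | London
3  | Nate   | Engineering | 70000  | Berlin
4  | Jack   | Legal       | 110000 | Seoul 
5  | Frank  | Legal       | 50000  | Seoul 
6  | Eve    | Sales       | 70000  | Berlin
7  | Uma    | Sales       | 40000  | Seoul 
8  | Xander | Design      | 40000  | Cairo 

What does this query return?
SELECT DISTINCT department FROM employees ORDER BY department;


All 'department' values (row order): Legal, Marketing, Engineering, Legal, Legal, Sales, Sales, Design
Removing duplicates leaves 5 unique value(s).

5 values:
Design
Engineering
Legal
Marketing
Sales


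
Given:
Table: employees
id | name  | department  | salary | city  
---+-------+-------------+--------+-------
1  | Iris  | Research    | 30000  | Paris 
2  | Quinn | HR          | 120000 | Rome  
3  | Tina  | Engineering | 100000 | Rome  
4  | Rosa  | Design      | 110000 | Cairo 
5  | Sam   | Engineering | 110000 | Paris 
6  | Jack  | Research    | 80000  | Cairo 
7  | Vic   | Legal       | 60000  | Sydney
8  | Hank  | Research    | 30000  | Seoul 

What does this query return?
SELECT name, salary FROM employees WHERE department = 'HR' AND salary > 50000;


Filtering: department = 'HR' AND salary > 50000
Matching: 1 rows

1 rows:
Quinn, 120000


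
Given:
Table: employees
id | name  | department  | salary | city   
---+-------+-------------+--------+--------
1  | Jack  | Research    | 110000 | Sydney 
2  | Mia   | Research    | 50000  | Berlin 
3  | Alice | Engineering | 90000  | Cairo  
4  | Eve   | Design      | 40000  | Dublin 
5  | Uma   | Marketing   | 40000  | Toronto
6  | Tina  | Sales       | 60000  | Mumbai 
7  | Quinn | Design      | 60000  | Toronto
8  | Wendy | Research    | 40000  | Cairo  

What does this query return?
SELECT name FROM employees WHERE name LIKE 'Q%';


LIKE 'Q%' matches names starting with 'Q'
Matching: 1

1 rows:
Quinn


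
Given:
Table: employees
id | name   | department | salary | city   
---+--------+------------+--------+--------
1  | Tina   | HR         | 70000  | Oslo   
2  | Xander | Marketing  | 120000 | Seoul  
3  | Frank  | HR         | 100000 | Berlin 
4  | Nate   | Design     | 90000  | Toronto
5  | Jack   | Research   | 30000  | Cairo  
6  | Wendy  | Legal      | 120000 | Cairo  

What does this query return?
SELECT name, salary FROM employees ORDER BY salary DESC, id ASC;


Sorting by salary DESC, then id ASC for ties

6 rows:
Xander, 120000
Wendy, 120000
Frank, 100000
Nate, 90000
Tina, 70000
Jack, 30000


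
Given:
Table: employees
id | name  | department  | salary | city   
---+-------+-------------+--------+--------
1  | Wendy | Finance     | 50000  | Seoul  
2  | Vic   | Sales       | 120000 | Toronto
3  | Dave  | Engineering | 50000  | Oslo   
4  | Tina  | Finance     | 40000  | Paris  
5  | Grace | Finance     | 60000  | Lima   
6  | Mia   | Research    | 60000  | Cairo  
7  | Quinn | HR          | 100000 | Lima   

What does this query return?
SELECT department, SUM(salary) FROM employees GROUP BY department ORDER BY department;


Summing salary within each department:
  Engineering: 50000 = 50000
  Finance: 50000 + 40000 + 60000 = 150000
  HR: 100000 = 100000
  Research: 60000 = 60000
  Sales: 120000 = 120000


5 groups:
Engineering, 50000
Finance, 150000
HR, 100000
Research, 60000
Sales, 120000


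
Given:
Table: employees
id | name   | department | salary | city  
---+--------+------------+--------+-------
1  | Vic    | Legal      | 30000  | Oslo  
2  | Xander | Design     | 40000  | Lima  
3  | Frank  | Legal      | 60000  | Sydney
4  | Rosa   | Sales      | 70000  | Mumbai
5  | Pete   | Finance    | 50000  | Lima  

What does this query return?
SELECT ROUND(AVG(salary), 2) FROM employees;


SUM(salary) = 250000
COUNT = 5
ROUND(AVG, 2) = ROUND(250000 / 5, 2) = 50000.0

50000.0


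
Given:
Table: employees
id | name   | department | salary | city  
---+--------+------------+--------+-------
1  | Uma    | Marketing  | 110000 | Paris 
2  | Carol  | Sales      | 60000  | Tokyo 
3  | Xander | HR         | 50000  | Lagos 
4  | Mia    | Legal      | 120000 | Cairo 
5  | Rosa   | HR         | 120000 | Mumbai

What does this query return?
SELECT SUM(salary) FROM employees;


SUM(salary) = 110000 + 60000 + 50000 + 120000 + 120000 = 460000

460000


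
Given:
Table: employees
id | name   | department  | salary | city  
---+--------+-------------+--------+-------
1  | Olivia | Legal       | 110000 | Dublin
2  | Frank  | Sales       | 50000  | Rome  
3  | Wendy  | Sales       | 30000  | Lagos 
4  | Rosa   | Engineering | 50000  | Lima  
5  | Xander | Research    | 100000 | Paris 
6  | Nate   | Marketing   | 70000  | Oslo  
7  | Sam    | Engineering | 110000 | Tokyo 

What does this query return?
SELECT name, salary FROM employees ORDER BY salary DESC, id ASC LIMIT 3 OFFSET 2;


Sort by salary DESC (id ASC tiebreak), then skip 2 and take 3
Rows 3 through 5

3 rows:
Xander, 100000
Nate, 70000
Frank, 50000


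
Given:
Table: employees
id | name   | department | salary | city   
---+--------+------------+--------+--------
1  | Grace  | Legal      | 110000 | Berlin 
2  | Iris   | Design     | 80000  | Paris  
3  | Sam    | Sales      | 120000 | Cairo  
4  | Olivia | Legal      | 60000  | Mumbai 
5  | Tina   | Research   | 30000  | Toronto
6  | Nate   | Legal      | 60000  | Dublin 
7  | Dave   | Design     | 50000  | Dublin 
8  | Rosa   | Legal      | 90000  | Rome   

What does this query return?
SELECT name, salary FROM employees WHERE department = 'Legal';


Filtering: department = 'Legal'
Matching rows: 4

4 rows:
Grace, 110000
Olivia, 60000
Nate, 60000
Rosa, 90000


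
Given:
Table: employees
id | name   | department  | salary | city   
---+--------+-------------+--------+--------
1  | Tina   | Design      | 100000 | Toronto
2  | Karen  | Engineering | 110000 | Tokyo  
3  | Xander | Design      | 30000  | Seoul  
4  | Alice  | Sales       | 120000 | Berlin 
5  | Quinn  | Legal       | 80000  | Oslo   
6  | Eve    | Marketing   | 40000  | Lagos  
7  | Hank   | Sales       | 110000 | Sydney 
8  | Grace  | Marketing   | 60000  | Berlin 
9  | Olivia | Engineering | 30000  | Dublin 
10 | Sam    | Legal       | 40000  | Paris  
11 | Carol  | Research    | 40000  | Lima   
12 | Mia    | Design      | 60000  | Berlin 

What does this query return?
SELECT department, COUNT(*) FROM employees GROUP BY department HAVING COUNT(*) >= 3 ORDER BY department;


Groups with count >= 3:
  Design: 3 -> PASS
  Engineering: 2 -> filtered out
  Legal: 2 -> filtered out
  Marketing: 2 -> filtered out
  Research: 1 -> filtered out
  Sales: 2 -> filtered out


1 groups:
Design, 3


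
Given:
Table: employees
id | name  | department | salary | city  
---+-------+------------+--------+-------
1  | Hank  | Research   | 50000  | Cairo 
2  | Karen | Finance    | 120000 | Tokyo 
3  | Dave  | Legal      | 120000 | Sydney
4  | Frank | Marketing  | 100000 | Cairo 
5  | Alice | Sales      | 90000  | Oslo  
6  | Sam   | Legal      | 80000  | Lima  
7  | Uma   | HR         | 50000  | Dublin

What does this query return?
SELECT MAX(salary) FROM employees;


Salaries: 50000, 120000, 120000, 100000, 90000, 80000, 50000
MAX = 120000

120000


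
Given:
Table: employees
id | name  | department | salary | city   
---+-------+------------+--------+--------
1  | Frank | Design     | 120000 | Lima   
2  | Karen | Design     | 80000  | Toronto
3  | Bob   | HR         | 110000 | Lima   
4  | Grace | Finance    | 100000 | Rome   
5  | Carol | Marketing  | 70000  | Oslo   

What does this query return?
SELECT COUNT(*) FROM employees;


COUNT(*) counts all rows

5


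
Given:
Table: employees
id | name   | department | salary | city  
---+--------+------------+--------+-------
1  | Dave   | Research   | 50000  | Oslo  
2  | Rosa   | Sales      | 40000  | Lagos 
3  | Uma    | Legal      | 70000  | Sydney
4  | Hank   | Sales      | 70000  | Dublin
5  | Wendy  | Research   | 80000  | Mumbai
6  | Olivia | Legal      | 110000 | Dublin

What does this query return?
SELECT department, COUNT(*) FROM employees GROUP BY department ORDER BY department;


Assigning each row to its department group:
  Dave -> Research
  Rosa -> Sales
  Uma -> Legal
  Hank -> Sales
  Wendy -> Research
  Olivia -> Legal


3 groups:
Legal, 2
Research, 2
Sales, 2


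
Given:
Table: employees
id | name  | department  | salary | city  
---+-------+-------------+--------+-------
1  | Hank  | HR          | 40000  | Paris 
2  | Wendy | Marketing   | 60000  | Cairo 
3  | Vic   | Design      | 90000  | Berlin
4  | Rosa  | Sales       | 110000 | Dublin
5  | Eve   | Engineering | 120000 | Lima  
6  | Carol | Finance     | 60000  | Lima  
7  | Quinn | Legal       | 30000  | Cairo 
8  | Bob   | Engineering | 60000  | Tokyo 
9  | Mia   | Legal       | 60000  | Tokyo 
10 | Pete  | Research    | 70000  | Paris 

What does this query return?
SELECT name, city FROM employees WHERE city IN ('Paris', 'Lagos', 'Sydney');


Filtering: city IN ('Paris', 'Lagos', 'Sydney')
Matching: 2 rows

2 rows:
Hank, Paris
Pete, Paris


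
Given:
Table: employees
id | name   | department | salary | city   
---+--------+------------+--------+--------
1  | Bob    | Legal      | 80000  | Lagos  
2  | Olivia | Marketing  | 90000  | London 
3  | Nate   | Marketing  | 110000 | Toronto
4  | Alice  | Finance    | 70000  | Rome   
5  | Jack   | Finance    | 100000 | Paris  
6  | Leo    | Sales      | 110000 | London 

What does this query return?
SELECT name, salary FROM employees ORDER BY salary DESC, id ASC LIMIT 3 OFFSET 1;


Sort by salary DESC (id ASC tiebreak), then skip 1 and take 3
Rows 2 through 4

3 rows:
Leo, 110000
Jack, 100000
Olivia, 90000
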